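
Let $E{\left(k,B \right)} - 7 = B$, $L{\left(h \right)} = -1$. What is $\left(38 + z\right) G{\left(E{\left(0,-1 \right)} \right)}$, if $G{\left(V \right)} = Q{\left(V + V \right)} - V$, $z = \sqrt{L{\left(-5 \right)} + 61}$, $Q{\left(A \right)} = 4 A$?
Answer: $1596 + 84 \sqrt{15} \approx 1921.3$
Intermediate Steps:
$E{\left(k,B \right)} = 7 + B$
$z = 2 \sqrt{15}$ ($z = \sqrt{-1 + 61} = \sqrt{60} = 2 \sqrt{15} \approx 7.746$)
$G{\left(V \right)} = 7 V$ ($G{\left(V \right)} = 4 \left(V + V\right) - V = 4 \cdot 2 V - V = 8 V - V = 7 V$)
$\left(38 + z\right) G{\left(E{\left(0,-1 \right)} \right)} = \left(38 + 2 \sqrt{15}\right) 7 \left(7 - 1\right) = \left(38 + 2 \sqrt{15}\right) 7 \cdot 6 = \left(38 + 2 \sqrt{15}\right) 42 = 1596 + 84 \sqrt{15}$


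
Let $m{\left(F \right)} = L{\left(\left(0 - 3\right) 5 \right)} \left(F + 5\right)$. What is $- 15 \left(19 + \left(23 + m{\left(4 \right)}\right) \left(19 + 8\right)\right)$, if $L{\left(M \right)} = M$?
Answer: $45075$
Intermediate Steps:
$m{\left(F \right)} = -75 - 15 F$ ($m{\left(F \right)} = \left(0 - 3\right) 5 \left(F + 5\right) = \left(-3\right) 5 \left(5 + F\right) = - 15 \left(5 + F\right) = -75 - 15 F$)
$- 15 \left(19 + \left(23 + m{\left(4 \right)}\right) \left(19 + 8\right)\right) = - 15 \left(19 + \left(23 - 135\right) \left(19 + 8\right)\right) = - 15 \left(19 + \left(23 - 135\right) 27\right) = - 15 \left(19 - 3024\right) = \left(-15\right) \left(-3005\right) = 45075$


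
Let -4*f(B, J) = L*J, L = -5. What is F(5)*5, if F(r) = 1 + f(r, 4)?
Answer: 30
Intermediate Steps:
f(B, J) = 5*J/4 (f(B, J) = -(-5)*J/4 = 5*J/4)
F(r) = 6 (F(r) = 1 + (5/4)*4 = 1 + 5 = 6)
F(5)*5 = 6*5 = 30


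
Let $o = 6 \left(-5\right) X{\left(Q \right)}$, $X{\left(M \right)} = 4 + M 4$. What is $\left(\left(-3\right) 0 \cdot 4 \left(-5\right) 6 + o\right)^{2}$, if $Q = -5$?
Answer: $230400$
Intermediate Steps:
$X{\left(M \right)} = 4 + 4 M$
$o = 480$ ($o = 6 \left(-5\right) \left(4 + 4 \left(-5\right)\right) = - 30 \left(4 - 20\right) = \left(-30\right) \left(-16\right) = 480$)
$\left(\left(-3\right) 0 \cdot 4 \left(-5\right) 6 + o\right)^{2} = \left(\left(-3\right) 0 \cdot 4 \left(-5\right) 6 + 480\right)^{2} = \left(0 \left(\left(-20\right) 6\right) + 480\right)^{2} = \left(0 \left(-120\right) + 480\right)^{2} = \left(0 + 480\right)^{2} = 480^{2} = 230400$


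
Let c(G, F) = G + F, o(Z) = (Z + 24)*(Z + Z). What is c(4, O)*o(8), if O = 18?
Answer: 11264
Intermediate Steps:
o(Z) = 2*Z*(24 + Z) (o(Z) = (24 + Z)*(2*Z) = 2*Z*(24 + Z))
c(G, F) = F + G
c(4, O)*o(8) = (18 + 4)*(2*8*(24 + 8)) = 22*(2*8*32) = 22*512 = 11264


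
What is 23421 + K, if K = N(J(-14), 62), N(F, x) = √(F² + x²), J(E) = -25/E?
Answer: 23421 + √754049/14 ≈ 23483.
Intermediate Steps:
K = √754049/14 (K = √((-25/(-14))² + 62²) = √((-25*(-1/14))² + 3844) = √((25/14)² + 3844) = √(625/196 + 3844) = √(754049/196) = √754049/14 ≈ 62.026)
23421 + K = 23421 + √754049/14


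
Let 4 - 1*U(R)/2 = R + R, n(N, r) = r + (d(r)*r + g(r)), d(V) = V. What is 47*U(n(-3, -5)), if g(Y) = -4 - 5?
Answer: -1692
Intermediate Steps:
g(Y) = -9
n(N, r) = -9 + r + r² (n(N, r) = r + (r*r - 9) = r + (r² - 9) = r + (-9 + r²) = -9 + r + r²)
U(R) = 8 - 4*R (U(R) = 8 - 2*(R + R) = 8 - 4*R)
47*U(n(-3, -5)) = 47*(8 - 4*(-9 - 5 + (-5)²)) = 47*(8 - 4*(-9 - 5 + 25)) = 47*(8 - 4*11) = 47*(8 - 44) = 47*(-36) = -1692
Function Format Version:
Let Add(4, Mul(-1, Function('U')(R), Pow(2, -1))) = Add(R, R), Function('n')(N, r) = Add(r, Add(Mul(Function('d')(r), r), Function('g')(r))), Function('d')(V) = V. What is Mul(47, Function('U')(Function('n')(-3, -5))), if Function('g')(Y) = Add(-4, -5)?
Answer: -1692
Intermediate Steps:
Function('g')(Y) = -9
Function('n')(N, r) = Add(-9, r, Pow(r, 2)) (Function('n')(N, r) = Add(r, Add(Mul(r, r), -9)) = Add(r, Add(Pow(r, 2), -9)) = Add(r, Add(-9, Pow(r, 2))) = Add(-9, r, Pow(r, 2)))
Function('U')(R) = Add(8, Mul(-4, R)) (Function('U')(R) = Add(8, Mul(-2, Add(R, R))) = Add(8, Mul(-2, Mul(2, R))) = Add(8, Mul(-4, R)))
Mul(47, Function('U')(Function('n')(-3, -5))) = Mul(47, Add(8, Mul(-4, Add(-9, -5, Pow(-5, 2))))) = Mul(47, Add(8, Mul(-4, Add(-9, -5, 25)))) = Mul(47, Add(8, Mul(-4, 11))) = Mul(47, Add(8, -44)) = Mul(47, -36) = -1692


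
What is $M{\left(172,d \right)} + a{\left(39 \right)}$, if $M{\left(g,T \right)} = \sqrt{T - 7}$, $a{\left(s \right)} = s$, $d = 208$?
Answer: $39 + \sqrt{201} \approx 53.177$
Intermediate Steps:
$M{\left(g,T \right)} = \sqrt{-7 + T}$
$M{\left(172,d \right)} + a{\left(39 \right)} = \sqrt{-7 + 208} + 39 = \sqrt{201} + 39 = 39 + \sqrt{201}$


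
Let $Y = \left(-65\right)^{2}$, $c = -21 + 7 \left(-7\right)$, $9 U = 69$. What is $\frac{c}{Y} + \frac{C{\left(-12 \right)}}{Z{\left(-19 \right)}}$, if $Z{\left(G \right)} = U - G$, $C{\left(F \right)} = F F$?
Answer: $\frac{4549}{845} \approx 5.3834$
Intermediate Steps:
$C{\left(F \right)} = F^{2}$
$U = \frac{23}{3}$ ($U = \frac{1}{9} \cdot 69 = \frac{23}{3} \approx 7.6667$)
$c = -70$ ($c = -21 - 49 = -70$)
$Y = 4225$
$Z{\left(G \right)} = \frac{23}{3} - G$
$\frac{c}{Y} + \frac{C{\left(-12 \right)}}{Z{\left(-19 \right)}} = - \frac{70}{4225} + \frac{\left(-12\right)^{2}}{\frac{23}{3} - -19} = \left(-70\right) \frac{1}{4225} + \frac{144}{\frac{23}{3} + 19} = - \frac{14}{845} + \frac{144}{\frac{80}{3}} = - \frac{14}{845} + 144 \cdot \frac{3}{80} = - \frac{14}{845} + \frac{27}{5} = \frac{4549}{845}$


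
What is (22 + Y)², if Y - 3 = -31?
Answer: 36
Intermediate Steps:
Y = -28 (Y = 3 - 31 = -28)
(22 + Y)² = (22 - 28)² = (-6)² = 36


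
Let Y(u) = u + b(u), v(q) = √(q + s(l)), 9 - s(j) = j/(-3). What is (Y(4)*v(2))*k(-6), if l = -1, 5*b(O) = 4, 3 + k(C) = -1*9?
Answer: -384*√6/5 ≈ -188.12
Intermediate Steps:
k(C) = -12 (k(C) = -3 - 1*9 = -3 - 9 = -12)
b(O) = ⅘ (b(O) = (⅕)*4 = ⅘)
s(j) = 9 + j/3 (s(j) = 9 - j/(-3) = 9 - j*(-1)/3 = 9 - (-1)*j/3 = 9 + j/3)
v(q) = √(26/3 + q) (v(q) = √(q + (9 + (⅓)*(-1))) = √(q + (9 - ⅓)) = √(q + 26/3) = √(26/3 + q))
Y(u) = ⅘ + u (Y(u) = u + ⅘ = ⅘ + u)
(Y(4)*v(2))*k(-6) = ((⅘ + 4)*(√(78 + 9*2)/3))*(-12) = (24*(√(78 + 18)/3)/5)*(-12) = (24*(√96/3)/5)*(-12) = (24*((4*√6)/3)/5)*(-12) = (24*(4*√6/3)/5)*(-12) = (32*√6/5)*(-12) = -384*√6/5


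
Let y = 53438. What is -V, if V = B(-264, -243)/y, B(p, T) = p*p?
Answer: -3168/2429 ≈ -1.3042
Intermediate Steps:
B(p, T) = p²
V = 3168/2429 (V = (-264)²/53438 = 69696*(1/53438) = 3168/2429 ≈ 1.3042)
-V = -1*3168/2429 = -3168/2429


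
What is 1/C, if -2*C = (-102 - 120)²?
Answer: -1/24642 ≈ -4.0581e-5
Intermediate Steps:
C = -24642 (C = -(-102 - 120)²/2 = -½*(-222)² = -½*49284 = -24642)
1/C = 1/(-24642) = -1/24642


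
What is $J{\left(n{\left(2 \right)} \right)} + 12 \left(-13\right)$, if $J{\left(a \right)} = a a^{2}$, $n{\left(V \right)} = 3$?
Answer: $-129$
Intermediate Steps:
$J{\left(a \right)} = a^{3}$
$J{\left(n{\left(2 \right)} \right)} + 12 \left(-13\right) = 3^{3} + 12 \left(-13\right) = 27 - 156 = -129$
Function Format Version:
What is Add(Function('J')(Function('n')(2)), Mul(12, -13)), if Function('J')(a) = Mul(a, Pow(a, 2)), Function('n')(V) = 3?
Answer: -129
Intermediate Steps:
Function('J')(a) = Pow(a, 3)
Add(Function('J')(Function('n')(2)), Mul(12, -13)) = Add(Pow(3, 3), Mul(12, -13)) = Add(27, -156) = -129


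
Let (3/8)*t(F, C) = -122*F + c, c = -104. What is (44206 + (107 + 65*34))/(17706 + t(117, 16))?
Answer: -139569/61906 ≈ -2.2545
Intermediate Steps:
t(F, C) = -832/3 - 976*F/3 (t(F, C) = 8*(-122*F - 104)/3 = 8*(-104 - 122*F)/3 = -832/3 - 976*F/3)
(44206 + (107 + 65*34))/(17706 + t(117, 16)) = (44206 + (107 + 65*34))/(17706 + (-832/3 - 976/3*117)) = (44206 + (107 + 2210))/(17706 + (-832/3 - 38064)) = (44206 + 2317)/(17706 - 115024/3) = 46523/(-61906/3) = 46523*(-3/61906) = -139569/61906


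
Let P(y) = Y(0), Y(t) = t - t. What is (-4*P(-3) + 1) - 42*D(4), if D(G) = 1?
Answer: -41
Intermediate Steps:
Y(t) = 0
P(y) = 0
(-4*P(-3) + 1) - 42*D(4) = (-4*0 + 1) - 42*1 = (0 + 1) - 42 = 1 - 42 = -41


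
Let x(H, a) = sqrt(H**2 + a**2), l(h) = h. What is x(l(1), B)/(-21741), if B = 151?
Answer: -sqrt(22802)/21741 ≈ -0.0069456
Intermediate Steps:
x(l(1), B)/(-21741) = sqrt(1**2 + 151**2)/(-21741) = sqrt(1 + 22801)*(-1/21741) = sqrt(22802)*(-1/21741) = -sqrt(22802)/21741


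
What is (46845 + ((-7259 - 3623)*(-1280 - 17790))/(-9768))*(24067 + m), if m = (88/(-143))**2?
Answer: 254274955704785/412698 ≈ 6.1613e+8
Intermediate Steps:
m = 64/169 (m = (88*(-1/143))**2 = (-8/13)**2 = 64/169 ≈ 0.37870)
(46845 + ((-7259 - 3623)*(-1280 - 17790))/(-9768))*(24067 + m) = (46845 + ((-7259 - 3623)*(-1280 - 17790))/(-9768))*(24067 + 64/169) = (46845 - 10882*(-19070)*(-1/9768))*(4067387/169) = (46845 + 207519740*(-1/9768))*(4067387/169) = (46845 - 51879935/2442)*(4067387/169) = (62515555/2442)*(4067387/169) = 254274955704785/412698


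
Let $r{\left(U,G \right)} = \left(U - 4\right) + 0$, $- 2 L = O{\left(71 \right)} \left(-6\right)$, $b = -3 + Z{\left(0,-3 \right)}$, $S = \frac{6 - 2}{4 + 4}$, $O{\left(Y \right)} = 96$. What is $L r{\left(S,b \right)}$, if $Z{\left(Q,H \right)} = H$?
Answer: $-1008$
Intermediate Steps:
$S = \frac{1}{2}$ ($S = \frac{4}{8} = 4 \cdot \frac{1}{8} = \frac{1}{2} \approx 0.5$)
$b = -6$ ($b = -3 - 3 = -6$)
$L = 288$ ($L = - \frac{96 \left(-6\right)}{2} = \left(- \frac{1}{2}\right) \left(-576\right) = 288$)
$r{\left(U,G \right)} = -4 + U$ ($r{\left(U,G \right)} = \left(-4 + U\right) + 0 = -4 + U$)
$L r{\left(S,b \right)} = 288 \left(-4 + \frac{1}{2}\right) = 288 \left(- \frac{7}{2}\right) = -1008$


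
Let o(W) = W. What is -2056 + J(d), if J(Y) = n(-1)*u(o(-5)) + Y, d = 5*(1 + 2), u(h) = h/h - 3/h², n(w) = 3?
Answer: -50959/25 ≈ -2038.4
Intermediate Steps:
u(h) = 1 - 3/h²
d = 15 (d = 5*3 = 15)
J(Y) = 66/25 + Y (J(Y) = 3*(1 - 3/(-5)²) + Y = 3*(1 - 3*1/25) + Y = 3*(1 - 3/25) + Y = 3*(22/25) + Y = 66/25 + Y)
-2056 + J(d) = -2056 + (66/25 + 15) = -2056 + 441/25 = -50959/25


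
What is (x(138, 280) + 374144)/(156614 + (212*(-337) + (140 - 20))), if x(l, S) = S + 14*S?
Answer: 189172/42645 ≈ 4.4360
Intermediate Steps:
x(l, S) = 15*S
(x(138, 280) + 374144)/(156614 + (212*(-337) + (140 - 20))) = (15*280 + 374144)/(156614 + (212*(-337) + (140 - 20))) = (4200 + 374144)/(156614 + (-71444 + 120)) = 378344/(156614 - 71324) = 378344/85290 = 378344*(1/85290) = 189172/42645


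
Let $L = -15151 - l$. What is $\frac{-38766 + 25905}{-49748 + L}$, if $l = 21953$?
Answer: $\frac{12861}{86852} \approx 0.14808$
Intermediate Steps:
$L = -37104$ ($L = -15151 - 21953 = -37104$)
$\frac{-38766 + 25905}{-49748 + L} = \frac{-38766 + 25905}{-49748 - 37104} = - \frac{12861}{-86852} = \left(-12861\right) \left(- \frac{1}{86852}\right) = \frac{12861}{86852}$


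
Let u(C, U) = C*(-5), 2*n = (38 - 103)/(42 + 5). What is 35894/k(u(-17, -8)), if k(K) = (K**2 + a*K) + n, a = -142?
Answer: -3374036/455495 ≈ -7.4074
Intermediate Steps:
n = -65/94 (n = ((38 - 103)/(42 + 5))/2 = (-65/47)/2 = (-65*1/47)/2 = (1/2)*(-65/47) = -65/94 ≈ -0.69149)
u(C, U) = -5*C
k(K) = -65/94 + K**2 - 142*K (k(K) = (K**2 - 142*K) - 65/94 = -65/94 + K**2 - 142*K)
35894/k(u(-17, -8)) = 35894/(-65/94 + (-5*(-17))**2 - (-710)*(-17)) = 35894/(-65/94 + 85**2 - 142*85) = 35894/(-65/94 + 7225 - 12070) = 35894/(-455495/94) = 35894*(-94/455495) = -3374036/455495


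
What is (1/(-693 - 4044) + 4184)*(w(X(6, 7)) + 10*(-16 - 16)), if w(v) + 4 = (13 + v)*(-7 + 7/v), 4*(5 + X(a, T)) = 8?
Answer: -24814147964/14211 ≈ -1.7461e+6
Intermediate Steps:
X(a, T) = -3 (X(a, T) = -5 + (¼)*8 = -5 + 2 = -3)
w(v) = -4 + (-7 + 7/v)*(13 + v) (w(v) = -4 + (13 + v)*(-7 + 7/v) = -4 + (-7 + 7/v)*(13 + v))
(1/(-693 - 4044) + 4184)*(w(X(6, 7)) + 10*(-16 - 16)) = (1/(-693 - 4044) + 4184)*((-88 - 7*(-3) + 91/(-3)) + 10*(-16 - 16)) = (1/(-4737) + 4184)*((-88 + 21 + 91*(-⅓)) + 10*(-32)) = (-1/4737 + 4184)*((-88 + 21 - 91/3) - 320) = 19819607*(-292/3 - 320)/4737 = (19819607/4737)*(-1252/3) = -24814147964/14211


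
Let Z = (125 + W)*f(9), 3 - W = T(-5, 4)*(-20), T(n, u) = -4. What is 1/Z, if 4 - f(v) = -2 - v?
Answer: 1/720 ≈ 0.0013889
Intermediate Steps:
f(v) = 6 + v (f(v) = 4 - (-2 - v) = 4 + (2 + v) = 6 + v)
W = -77 (W = 3 - (-4)*(-20) = 3 - 1*80 = 3 - 80 = -77)
Z = 720 (Z = (125 - 77)*(6 + 9) = 48*15 = 720)
1/Z = 1/720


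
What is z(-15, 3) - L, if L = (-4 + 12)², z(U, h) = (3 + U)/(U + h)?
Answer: -63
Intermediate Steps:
z(U, h) = (3 + U)/(U + h)
L = 64 (L = 8² = 64)
z(-15, 3) - L = (3 - 15)/(-15 + 3) - 1*64 = -12/(-12) - 64 = -1/12*(-12) - 64 = 1 - 64 = -63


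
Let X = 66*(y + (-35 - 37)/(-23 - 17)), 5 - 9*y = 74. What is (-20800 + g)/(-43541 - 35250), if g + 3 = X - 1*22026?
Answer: 216081/393955 ≈ 0.54849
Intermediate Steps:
y = -23/3 (y = 5/9 - ⅑*74 = 5/9 - 74/9 = -23/3 ≈ -7.6667)
X = -1936/5 (X = 66*(-23/3 + (-35 - 37)/(-23 - 17)) = 66*(-23/3 - 72/(-40)) = 66*(-23/3 - 72*(-1/40)) = 66*(-23/3 + 9/5) = 66*(-88/15) = -1936/5 ≈ -387.20)
g = -112081/5 (g = -3 + (-1936/5 - 1*22026) = -3 + (-1936/5 - 22026) = -3 - 112066/5 = -112081/5 ≈ -22416.)
(-20800 + g)/(-43541 - 35250) = (-20800 - 112081/5)/(-43541 - 35250) = -216081/5/(-78791) = -216081/5*(-1/78791) = 216081/393955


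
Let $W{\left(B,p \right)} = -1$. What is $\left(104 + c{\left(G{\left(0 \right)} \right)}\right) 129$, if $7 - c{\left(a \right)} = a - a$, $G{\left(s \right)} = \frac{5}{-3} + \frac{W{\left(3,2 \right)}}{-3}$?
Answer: $14319$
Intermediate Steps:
$G{\left(s \right)} = - \frac{4}{3}$ ($G{\left(s \right)} = \frac{5}{-3} - \frac{1}{-3} = 5 \left(- \frac{1}{3}\right) - - \frac{1}{3} = - \frac{5}{3} + \frac{1}{3} = - \frac{4}{3}$)
$c{\left(a \right)} = 7$ ($c{\left(a \right)} = 7 - \left(a - a\right) = 7 - 0 = 7 + 0 = 7$)
$\left(104 + c{\left(G{\left(0 \right)} \right)}\right) 129 = \left(104 + 7\right) 129 = 111 \cdot 129 = 14319$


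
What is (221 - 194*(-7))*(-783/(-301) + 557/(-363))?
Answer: 184067188/109263 ≈ 1684.6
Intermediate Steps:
(221 - 194*(-7))*(-783/(-301) + 557/(-363)) = (221 + 1358)*(-783*(-1/301) + 557*(-1/363)) = 1579*(783/301 - 557/363) = 1579*(116572/109263) = 184067188/109263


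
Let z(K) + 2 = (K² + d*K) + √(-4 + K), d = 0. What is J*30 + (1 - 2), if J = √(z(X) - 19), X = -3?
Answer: -1 + 30*√(-12 + I*√7) ≈ 10.388 + 104.55*I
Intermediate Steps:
z(K) = -2 + K² + √(-4 + K) (z(K) = -2 + ((K² + 0*K) + √(-4 + K)) = -2 + ((K² + 0) + √(-4 + K)) = -2 + (K² + √(-4 + K)) = -2 + K² + √(-4 + K))
J = √(-12 + I*√7) (J = √((-2 + (-3)² + √(-4 - 3)) - 19) = √((-2 + 9 + √(-7)) - 19) = √((-2 + 9 + I*√7) - 19) = √((7 + I*√7) - 19) = √(-12 + I*√7) ≈ 0.37961 + 3.4848*I)
J*30 + (1 - 2) = √(-12 + I*√7)*30 + (1 - 2) = 30*√(-12 + I*√7) - 1 = -1 + 30*√(-12 + I*√7)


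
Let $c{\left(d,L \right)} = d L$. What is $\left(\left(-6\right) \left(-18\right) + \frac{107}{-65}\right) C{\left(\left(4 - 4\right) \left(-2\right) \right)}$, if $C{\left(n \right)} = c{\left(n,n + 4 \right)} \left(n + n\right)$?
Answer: $0$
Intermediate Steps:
$c{\left(d,L \right)} = L d$
$C{\left(n \right)} = 2 n^{2} \left(4 + n\right)$ ($C{\left(n \right)} = \left(n + 4\right) n \left(n + n\right) = \left(4 + n\right) n 2 n = n \left(4 + n\right) 2 n = 2 n^{2} \left(4 + n\right)$)
$\left(\left(-6\right) \left(-18\right) + \frac{107}{-65}\right) C{\left(\left(4 - 4\right) \left(-2\right) \right)} = \left(\left(-6\right) \left(-18\right) + \frac{107}{-65}\right) 2 \left(\left(4 - 4\right) \left(-2\right)\right)^{2} \left(4 + \left(4 - 4\right) \left(-2\right)\right) = \left(108 + 107 \left(- \frac{1}{65}\right)\right) 2 \left(0 \left(-2\right)\right)^{2} \left(4 + 0 \left(-2\right)\right) = \left(108 - \frac{107}{65}\right) 2 \cdot 0^{2} \left(4 + 0\right) = \frac{6913 \cdot 2 \cdot 0 \cdot 4}{65} = \frac{6913}{65} \cdot 0 = 0$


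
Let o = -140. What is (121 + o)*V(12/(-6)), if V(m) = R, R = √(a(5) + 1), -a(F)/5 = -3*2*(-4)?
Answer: -19*I*√119 ≈ -207.27*I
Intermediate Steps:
a(F) = -120 (a(F) = -5*(-3*2)*(-4) = -(-30)*(-4) = -5*24 = -120)
R = I*√119 (R = √(-120 + 1) = √(-119) = I*√119 ≈ 10.909*I)
V(m) = I*√119
(121 + o)*V(12/(-6)) = (121 - 140)*(I*√119) = -19*I*√119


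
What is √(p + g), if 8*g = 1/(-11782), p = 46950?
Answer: √26069555401309/23564 ≈ 216.68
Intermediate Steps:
g = -1/94256 (g = (⅛)/(-11782) = (⅛)*(-1/11782) = -1/94256 ≈ -1.0609e-5)
√(p + g) = √(46950 - 1/94256) = √(4425319199/94256) = √26069555401309/23564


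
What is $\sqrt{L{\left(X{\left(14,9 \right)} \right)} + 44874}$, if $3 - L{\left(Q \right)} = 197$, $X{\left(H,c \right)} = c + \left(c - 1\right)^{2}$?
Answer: $2 \sqrt{11170} \approx 211.38$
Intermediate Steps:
$X{\left(H,c \right)} = c + \left(-1 + c\right)^{2}$
$L{\left(Q \right)} = -194$ ($L{\left(Q \right)} = 3 - 197 = -194$)
$\sqrt{L{\left(X{\left(14,9 \right)} \right)} + 44874} = \sqrt{-194 + 44874} = \sqrt{44680} = 2 \sqrt{11170}$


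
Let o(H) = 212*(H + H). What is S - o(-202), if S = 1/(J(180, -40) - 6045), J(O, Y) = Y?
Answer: 521168079/6085 ≈ 85648.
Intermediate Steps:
o(H) = 424*H (o(H) = 212*(2*H) = 424*H)
S = -1/6085 (S = 1/(-40 - 6045) = 1/(-6085) = -1/6085 ≈ -0.00016434)
S - o(-202) = -1/6085 - 424*(-202) = -1/6085 - 1*(-85648) = -1/6085 + 85648 = 521168079/6085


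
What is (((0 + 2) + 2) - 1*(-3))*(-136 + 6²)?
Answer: -700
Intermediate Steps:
(((0 + 2) + 2) - 1*(-3))*(-136 + 6²) = ((2 + 2) + 3)*(-136 + 36) = (4 + 3)*(-100) = 7*(-100) = -700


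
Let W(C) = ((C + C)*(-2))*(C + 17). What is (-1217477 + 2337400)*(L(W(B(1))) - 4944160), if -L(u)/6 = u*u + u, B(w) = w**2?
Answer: -5571428777936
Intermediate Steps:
W(C) = -4*C*(17 + C) (W(C) = ((2*C)*(-2))*(17 + C) = (-4*C)*(17 + C) = -4*C*(17 + C))
L(u) = -6*u - 6*u**2 (L(u) = -6*(u*u + u) = -6*(u**2 + u) = -6*(u + u**2) = -6*u - 6*u**2)
(-1217477 + 2337400)*(L(W(B(1))) - 4944160) = (-1217477 + 2337400)*(-6*(-4*1**2*(17 + 1**2))*(1 - 4*1**2*(17 + 1**2)) - 4944160) = 1119923*(-6*(-4*1*(17 + 1))*(1 - 4*1*(17 + 1)) - 4944160) = 1119923*(-6*(-4*1*18)*(1 - 4*1*18) - 4944160) = 1119923*(-6*(-72)*(1 - 72) - 4944160) = 1119923*(-6*(-72)*(-71) - 4944160) = 1119923*(-30672 - 4944160) = 1119923*(-4974832) = -5571428777936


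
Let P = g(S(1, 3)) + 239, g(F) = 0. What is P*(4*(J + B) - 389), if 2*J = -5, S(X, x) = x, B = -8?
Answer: -103009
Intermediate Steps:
J = -5/2 (J = (½)*(-5) = -5/2 ≈ -2.5000)
P = 239 (P = 0 + 239 = 239)
P*(4*(J + B) - 389) = 239*(4*(-5/2 - 8) - 389) = 239*(4*(-21/2) - 389) = 239*(-42 - 389) = 239*(-431) = -103009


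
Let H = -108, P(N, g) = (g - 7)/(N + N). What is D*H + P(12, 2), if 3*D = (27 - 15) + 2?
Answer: -12101/24 ≈ -504.21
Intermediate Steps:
P(N, g) = (-7 + g)/(2*N) (P(N, g) = (-7 + g)/((2*N)) = (-7 + g)*(1/(2*N)) = (-7 + g)/(2*N))
D = 14/3 (D = ((27 - 15) + 2)/3 = (12 + 2)/3 = (1/3)*14 = 14/3 ≈ 4.6667)
D*H + P(12, 2) = (14/3)*(-108) + (1/2)*(-7 + 2)/12 = -504 + (1/2)*(1/12)*(-5) = -504 - 5/24 = -12101/24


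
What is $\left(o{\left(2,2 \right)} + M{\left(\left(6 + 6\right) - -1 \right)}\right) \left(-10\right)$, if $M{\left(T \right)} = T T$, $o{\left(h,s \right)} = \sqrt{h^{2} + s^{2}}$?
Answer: $-1690 - 20 \sqrt{2} \approx -1718.3$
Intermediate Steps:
$M{\left(T \right)} = T^{2}$
$\left(o{\left(2,2 \right)} + M{\left(\left(6 + 6\right) - -1 \right)}\right) \left(-10\right) = \left(\sqrt{2^{2} + 2^{2}} + \left(\left(6 + 6\right) - -1\right)^{2}\right) \left(-10\right) = \left(\sqrt{4 + 4} + \left(12 + 1\right)^{2}\right) \left(-10\right) = \left(\sqrt{8} + 13^{2}\right) \left(-10\right) = \left(2 \sqrt{2} + 169\right) \left(-10\right) = \left(169 + 2 \sqrt{2}\right) \left(-10\right) = -1690 - 20 \sqrt{2}$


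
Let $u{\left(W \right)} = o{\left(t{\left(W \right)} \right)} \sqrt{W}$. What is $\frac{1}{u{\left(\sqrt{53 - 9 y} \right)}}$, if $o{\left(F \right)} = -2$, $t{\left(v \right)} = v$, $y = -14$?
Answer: $- \frac{179^{\frac{3}{4}}}{358} \approx -0.1367$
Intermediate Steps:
$u{\left(W \right)} = - 2 \sqrt{W}$
$\frac{1}{u{\left(\sqrt{53 - 9 y} \right)}} = \frac{1}{\left(-2\right) \sqrt{\sqrt{53 - -126}}} = \frac{1}{\left(-2\right) \sqrt{\sqrt{53 + 126}}} = \frac{1}{\left(-2\right) \sqrt{\sqrt{179}}} = \frac{1}{\left(-2\right) \sqrt[4]{179}} = - \frac{179^{\frac{3}{4}}}{358}$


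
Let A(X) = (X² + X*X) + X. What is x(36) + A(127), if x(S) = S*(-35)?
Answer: 31125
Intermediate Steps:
x(S) = -35*S
A(X) = X + 2*X² (A(X) = (X² + X²) + X = 2*X² + X = X + 2*X²)
x(36) + A(127) = -35*36 + 127*(1 + 2*127) = -1260 + 127*(1 + 254) = -1260 + 127*255 = -1260 + 32385 = 31125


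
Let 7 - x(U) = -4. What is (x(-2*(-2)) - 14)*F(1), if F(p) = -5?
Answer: 15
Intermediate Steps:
x(U) = 11 (x(U) = 7 - 1*(-4) = 7 + 4 = 11)
(x(-2*(-2)) - 14)*F(1) = (11 - 14)*(-5) = -3*(-5) = 15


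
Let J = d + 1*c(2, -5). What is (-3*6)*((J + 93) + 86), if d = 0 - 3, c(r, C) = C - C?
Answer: -3168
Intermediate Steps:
c(r, C) = 0
d = -3
J = -3 (J = -3 + 1*0 = -3 + 0 = -3)
(-3*6)*((J + 93) + 86) = (-3*6)*((-3 + 93) + 86) = -18*(90 + 86) = -18*176 = -3168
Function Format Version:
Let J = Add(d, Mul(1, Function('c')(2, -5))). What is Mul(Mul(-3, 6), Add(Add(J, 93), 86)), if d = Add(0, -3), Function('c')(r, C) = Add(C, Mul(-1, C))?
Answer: -3168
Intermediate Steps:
Function('c')(r, C) = 0
d = -3
J = -3 (J = Add(-3, Mul(1, 0)) = Add(-3, 0) = -3)
Mul(Mul(-3, 6), Add(Add(J, 93), 86)) = Mul(Mul(-3, 6), Add(Add(-3, 93), 86)) = Mul(-18, Add(90, 86)) = Mul(-18, 176) = -3168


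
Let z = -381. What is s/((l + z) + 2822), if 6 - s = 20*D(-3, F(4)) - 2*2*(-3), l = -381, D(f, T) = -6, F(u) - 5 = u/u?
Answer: 57/1030 ≈ 0.055340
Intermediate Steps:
F(u) = 6 (F(u) = 5 + u/u = 5 + 1 = 6)
s = 114 (s = 6 - (20*(-6) - 2*2*(-3)) = 6 - (-120 - 4*(-3)) = 6 - (-120 + 12) = 6 - 1*(-108) = 6 + 108 = 114)
s/((l + z) + 2822) = 114/((-381 - 381) + 2822) = 114/(-762 + 2822) = 114/2060 = 114*(1/2060) = 57/1030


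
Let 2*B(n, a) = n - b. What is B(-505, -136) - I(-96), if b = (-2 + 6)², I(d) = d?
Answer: -329/2 ≈ -164.50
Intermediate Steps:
b = 16 (b = 4² = 16)
B(n, a) = -8 + n/2 (B(n, a) = (n - 1*16)/2 = (n - 16)/2 = (-16 + n)/2 = -8 + n/2)
B(-505, -136) - I(-96) = (-8 + (½)*(-505)) - 1*(-96) = (-8 - 505/2) + 96 = -521/2 + 96 = -329/2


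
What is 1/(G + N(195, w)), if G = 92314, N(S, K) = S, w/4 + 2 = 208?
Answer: 1/92509 ≈ 1.0810e-5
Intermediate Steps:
w = 824 (w = -8 + 4*208 = -8 + 832 = 824)
1/(G + N(195, w)) = 1/(92314 + 195) = 1/92509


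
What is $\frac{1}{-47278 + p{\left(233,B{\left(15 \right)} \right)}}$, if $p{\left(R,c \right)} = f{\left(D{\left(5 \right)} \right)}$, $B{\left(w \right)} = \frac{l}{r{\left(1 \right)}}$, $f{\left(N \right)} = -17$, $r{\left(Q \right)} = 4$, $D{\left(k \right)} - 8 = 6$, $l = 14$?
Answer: $- \frac{1}{47295} \approx -2.1144 \cdot 10^{-5}$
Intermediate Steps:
$D{\left(k \right)} = 14$ ($D{\left(k \right)} = 8 + 6 = 14$)
$B{\left(w \right)} = \frac{7}{2}$ ($B{\left(w \right)} = \frac{14}{4} = 14 \cdot \frac{1}{4} = \frac{7}{2}$)
$p{\left(R,c \right)} = -17$
$\frac{1}{-47278 + p{\left(233,B{\left(15 \right)} \right)}} = \frac{1}{-47278 - 17} = \frac{1}{-47295} = - \frac{1}{47295}$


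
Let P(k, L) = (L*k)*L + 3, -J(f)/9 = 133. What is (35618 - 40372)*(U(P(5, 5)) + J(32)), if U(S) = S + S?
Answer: 4473514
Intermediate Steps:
J(f) = -1197 (J(f) = -9*133 = -1197)
P(k, L) = 3 + k*L² (P(k, L) = k*L² + 3 = 3 + k*L²)
U(S) = 2*S
(35618 - 40372)*(U(P(5, 5)) + J(32)) = (35618 - 40372)*(2*(3 + 5*5²) - 1197) = -4754*(2*(3 + 5*25) - 1197) = -4754*(2*(3 + 125) - 1197) = -4754*(2*128 - 1197) = -4754*(256 - 1197) = -4754*(-941) = 4473514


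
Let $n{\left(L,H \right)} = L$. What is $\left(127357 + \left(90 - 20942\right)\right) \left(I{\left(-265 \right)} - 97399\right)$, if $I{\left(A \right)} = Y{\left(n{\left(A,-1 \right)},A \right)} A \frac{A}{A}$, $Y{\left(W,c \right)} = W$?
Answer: $-2894166870$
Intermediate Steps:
$I{\left(A \right)} = A^{2}$ ($I{\left(A \right)} = A A \frac{A}{A} = A^{2} \cdot 1 = A^{2}$)
$\left(127357 + \left(90 - 20942\right)\right) \left(I{\left(-265 \right)} - 97399\right) = \left(127357 + \left(90 - 20942\right)\right) \left(\left(-265\right)^{2} - 97399\right) = \left(127357 + \left(90 - 20942\right)\right) \left(70225 - 97399\right) = \left(127357 - 20852\right) \left(-27174\right) = 106505 \left(-27174\right) = -2894166870$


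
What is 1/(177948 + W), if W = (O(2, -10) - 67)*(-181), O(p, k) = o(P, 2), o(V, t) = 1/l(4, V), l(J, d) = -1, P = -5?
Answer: 1/190256 ≈ 5.2561e-6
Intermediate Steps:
o(V, t) = -1 (o(V, t) = 1/(-1) = -1)
O(p, k) = -1
W = 12308 (W = (-1 - 67)*(-181) = -68*(-181) = 12308)
1/(177948 + W) = 1/(177948 + 12308) = 1/190256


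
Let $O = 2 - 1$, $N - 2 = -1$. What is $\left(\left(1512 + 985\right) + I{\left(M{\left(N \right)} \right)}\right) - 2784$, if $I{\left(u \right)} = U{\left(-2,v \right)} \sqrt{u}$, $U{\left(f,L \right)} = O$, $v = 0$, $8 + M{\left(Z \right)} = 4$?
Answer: $-287 + 2 i \approx -287.0 + 2.0 i$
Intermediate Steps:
$N = 1$ ($N = 2 - 1 = 1$)
$M{\left(Z \right)} = -4$ ($M{\left(Z \right)} = -8 + 4 = -4$)
$O = 1$ ($O = 2 - 1 = 1$)
$U{\left(f,L \right)} = 1$
$I{\left(u \right)} = \sqrt{u}$ ($I{\left(u \right)} = 1 \sqrt{u} = \sqrt{u}$)
$\left(\left(1512 + 985\right) + I{\left(M{\left(N \right)} \right)}\right) - 2784 = \left(\left(1512 + 985\right) + \sqrt{-4}\right) - 2784 = \left(2497 + 2 i\right) - 2784 = -287 + 2 i$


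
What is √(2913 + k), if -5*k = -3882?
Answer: √92235/5 ≈ 60.740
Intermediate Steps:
k = 3882/5 (k = -⅕*(-3882) = 3882/5 ≈ 776.40)
√(2913 + k) = √(2913 + 3882/5) = √(18447/5) = √92235/5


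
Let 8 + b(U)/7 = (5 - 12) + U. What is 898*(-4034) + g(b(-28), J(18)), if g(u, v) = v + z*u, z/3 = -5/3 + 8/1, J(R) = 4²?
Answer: -3628235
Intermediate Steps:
J(R) = 16
b(U) = -105 + 7*U (b(U) = -56 + 7*((5 - 12) + U) = -56 + 7*(-7 + U) = -56 + (-49 + 7*U) = -105 + 7*U)
z = 19 (z = 3*(-5/3 + 8/1) = 3*(-5*⅓ + 8*1) = 3*(-5/3 + 8) = 3*(19/3) = 19)
g(u, v) = v + 19*u
898*(-4034) + g(b(-28), J(18)) = 898*(-4034) + (16 + 19*(-105 + 7*(-28))) = -3622532 + (16 + 19*(-105 - 196)) = -3622532 + (16 + 19*(-301)) = -3622532 + (16 - 5719) = -3622532 - 5703 = -3628235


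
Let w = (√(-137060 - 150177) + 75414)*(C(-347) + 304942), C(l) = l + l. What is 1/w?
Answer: 12569/288404723162164 - I*√287237/1730428338972984 ≈ 4.3581e-11 - 3.0972e-13*I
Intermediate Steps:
C(l) = 2*l
w = 22944558672 + 304248*I*√287237 (w = (√(-137060 - 150177) + 75414)*(2*(-347) + 304942) = (√(-287237) + 75414)*(-694 + 304942) = (I*√287237 + 75414)*304248 = (75414 + I*√287237)*304248 = 22944558672 + 304248*I*√287237 ≈ 2.2945e+10 + 1.6306e+8*I)
1/w = 1/(22944558672 + 304248*I*√287237)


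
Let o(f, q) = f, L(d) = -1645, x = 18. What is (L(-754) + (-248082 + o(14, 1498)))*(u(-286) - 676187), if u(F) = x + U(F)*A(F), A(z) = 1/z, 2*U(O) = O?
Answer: 337696129281/2 ≈ 1.6885e+11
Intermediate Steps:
U(O) = O/2
u(F) = 37/2 (u(F) = 18 + (F/2)/F = 18 + 1/2 = 37/2)
(L(-754) + (-248082 + o(14, 1498)))*(u(-286) - 676187) = (-1645 + (-248082 + 14))*(37/2 - 676187) = (-1645 - 248068)*(-1352337/2) = -249713*(-1352337/2) = 337696129281/2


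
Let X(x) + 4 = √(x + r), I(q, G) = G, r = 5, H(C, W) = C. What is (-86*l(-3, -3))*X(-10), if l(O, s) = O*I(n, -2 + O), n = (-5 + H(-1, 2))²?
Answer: 5160 - 1290*I*√5 ≈ 5160.0 - 2884.5*I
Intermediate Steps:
n = 36 (n = (-5 - 1)² = (-6)² = 36)
l(O, s) = O*(-2 + O)
X(x) = -4 + √(5 + x) (X(x) = -4 + √(x + 5) = -4 + √(5 + x))
(-86*l(-3, -3))*X(-10) = (-(-258)*(-2 - 3))*(-4 + √(5 - 10)) = (-(-258)*(-5))*(-4 + √(-5)) = (-86*15)*(-4 + I*√5) = -1290*(-4 + I*√5) = 5160 - 1290*I*√5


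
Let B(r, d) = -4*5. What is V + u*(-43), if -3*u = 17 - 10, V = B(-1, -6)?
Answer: 241/3 ≈ 80.333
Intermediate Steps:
B(r, d) = -20
V = -20
u = -7/3 (u = -(17 - 10)/3 = -1/3*7 = -7/3 ≈ -2.3333)
V + u*(-43) = -20 - 7/3*(-43) = -20 + 301/3 = 241/3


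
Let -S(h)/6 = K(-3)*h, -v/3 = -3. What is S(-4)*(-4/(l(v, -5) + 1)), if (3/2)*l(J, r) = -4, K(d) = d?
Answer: -864/5 ≈ -172.80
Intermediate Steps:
v = 9 (v = -3*(-3) = 9)
l(J, r) = -8/3 (l(J, r) = (⅔)*(-4) = -8/3)
S(h) = 18*h (S(h) = -(-18)*h = 18*h)
S(-4)*(-4/(l(v, -5) + 1)) = (18*(-4))*(-4/(-8/3 + 1)) = -(-288)/(-5/3) = -(-288)*(-3)/5 = -72*12/5 = -864/5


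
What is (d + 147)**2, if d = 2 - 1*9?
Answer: 19600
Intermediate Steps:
d = -7 (d = 2 - 9 = -7)
(d + 147)**2 = (-7 + 147)**2 = 140**2 = 19600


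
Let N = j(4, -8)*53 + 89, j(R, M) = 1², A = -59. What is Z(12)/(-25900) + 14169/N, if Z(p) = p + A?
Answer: 183491887/1838900 ≈ 99.783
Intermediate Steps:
j(R, M) = 1
Z(p) = -59 + p (Z(p) = p - 59 = -59 + p)
N = 142 (N = 1*53 + 89 = 53 + 89 = 142)
Z(12)/(-25900) + 14169/N = (-59 + 12)/(-25900) + 14169/142 = -47*(-1/25900) + 14169*(1/142) = 47/25900 + 14169/142 = 183491887/1838900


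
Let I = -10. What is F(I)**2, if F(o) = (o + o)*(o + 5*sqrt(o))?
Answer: 10000*(2 - I*sqrt(10))**2 ≈ -60000.0 - 1.2649e+5*I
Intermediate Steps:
F(o) = 2*o*(o + 5*sqrt(o)) (F(o) = (2*o)*(o + 5*sqrt(o)) = 2*o*(o + 5*sqrt(o)))
F(I)**2 = (2*(-10)**2 + 10*(-10)**(3/2))**2 = (2*100 + 10*(-10*I*sqrt(10)))**2 = (200 - 100*I*sqrt(10))**2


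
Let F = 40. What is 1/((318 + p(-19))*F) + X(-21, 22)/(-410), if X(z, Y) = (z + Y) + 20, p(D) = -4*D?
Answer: -6611/129232 ≈ -0.051156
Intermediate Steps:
X(z, Y) = 20 + Y + z (X(z, Y) = (Y + z) + 20 = 20 + Y + z)
1/((318 + p(-19))*F) + X(-21, 22)/(-410) = 1/((318 - 4*(-19))*40) + (20 + 22 - 21)/(-410) = (1/40)/(318 + 76) + 21*(-1/410) = (1/40)/394 - 21/410 = (1/394)*(1/40) - 21/410 = 1/15760 - 21/410 = -6611/129232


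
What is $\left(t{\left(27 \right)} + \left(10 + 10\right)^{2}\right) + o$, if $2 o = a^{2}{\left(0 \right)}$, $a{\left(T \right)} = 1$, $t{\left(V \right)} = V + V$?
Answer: $\frac{909}{2} \approx 454.5$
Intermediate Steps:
$t{\left(V \right)} = 2 V$
$o = \frac{1}{2}$ ($o = \frac{1^{2}}{2} = \frac{1}{2} \cdot 1 = \frac{1}{2} \approx 0.5$)
$\left(t{\left(27 \right)} + \left(10 + 10\right)^{2}\right) + o = \left(2 \cdot 27 + \left(10 + 10\right)^{2}\right) + \frac{1}{2} = \left(54 + 20^{2}\right) + \frac{1}{2} = \left(54 + 400\right) + \frac{1}{2} = 454 + \frac{1}{2} = \frac{909}{2}$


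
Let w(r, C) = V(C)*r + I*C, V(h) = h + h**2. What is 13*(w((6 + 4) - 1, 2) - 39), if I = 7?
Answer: 377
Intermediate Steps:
w(r, C) = 7*C + C*r*(1 + C) (w(r, C) = (C*(1 + C))*r + 7*C = C*r*(1 + C) + 7*C = 7*C + C*r*(1 + C))
13*(w((6 + 4) - 1, 2) - 39) = 13*(2*(7 + ((6 + 4) - 1)*(1 + 2)) - 39) = 13*(2*(7 + (10 - 1)*3) - 39) = 13*(2*(7 + 9*3) - 39) = 13*(2*(7 + 27) - 39) = 13*(2*34 - 39) = 13*(68 - 39) = 13*29 = 377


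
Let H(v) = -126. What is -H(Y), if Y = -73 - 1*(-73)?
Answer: 126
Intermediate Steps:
Y = 0 (Y = -73 + 73 = 0)
-H(Y) = -1*(-126) = 126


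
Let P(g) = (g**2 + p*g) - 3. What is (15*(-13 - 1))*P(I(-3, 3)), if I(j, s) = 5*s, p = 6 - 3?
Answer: -56070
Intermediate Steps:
p = 3
P(g) = -3 + g**2 + 3*g (P(g) = (g**2 + 3*g) - 3 = -3 + g**2 + 3*g)
(15*(-13 - 1))*P(I(-3, 3)) = (15*(-13 - 1))*(-3 + (5*3)**2 + 3*(5*3)) = (15*(-14))*(-3 + 15**2 + 3*15) = -210*(-3 + 225 + 45) = -210*267 = -56070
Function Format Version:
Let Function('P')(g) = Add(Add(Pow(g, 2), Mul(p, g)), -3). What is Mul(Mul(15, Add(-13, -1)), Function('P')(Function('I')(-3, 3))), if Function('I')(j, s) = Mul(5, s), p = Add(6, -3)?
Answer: -56070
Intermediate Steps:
p = 3
Function('P')(g) = Add(-3, Pow(g, 2), Mul(3, g)) (Function('P')(g) = Add(Add(Pow(g, 2), Mul(3, g)), -3) = Add(-3, Pow(g, 2), Mul(3, g)))
Mul(Mul(15, Add(-13, -1)), Function('P')(Function('I')(-3, 3))) = Mul(Mul(15, Add(-13, -1)), Add(-3, Pow(Mul(5, 3), 2), Mul(3, Mul(5, 3)))) = Mul(Mul(15, -14), Add(-3, Pow(15, 2), Mul(3, 15))) = Mul(-210, Add(-3, 225, 45)) = Mul(-210, 267) = -56070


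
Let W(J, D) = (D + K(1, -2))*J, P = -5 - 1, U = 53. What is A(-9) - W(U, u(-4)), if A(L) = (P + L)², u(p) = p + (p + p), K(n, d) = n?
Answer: 808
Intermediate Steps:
P = -6
u(p) = 3*p (u(p) = p + 2*p = 3*p)
A(L) = (-6 + L)²
W(J, D) = J*(1 + D) (W(J, D) = (D + 1)*J = (1 + D)*J = J*(1 + D))
A(-9) - W(U, u(-4)) = (-6 - 9)² - 53*(1 + 3*(-4)) = (-15)² - 53*(1 - 12) = 225 - 53*(-11) = 225 - 1*(-583) = 225 + 583 = 808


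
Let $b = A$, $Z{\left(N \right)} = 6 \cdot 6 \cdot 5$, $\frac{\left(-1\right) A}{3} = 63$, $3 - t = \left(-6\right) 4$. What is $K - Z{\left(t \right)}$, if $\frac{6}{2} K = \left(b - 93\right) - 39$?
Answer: $-287$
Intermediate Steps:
$t = 27$ ($t = 3 - \left(-6\right) 4 = 3 - -24 = 3 + 24 = 27$)
$A = -189$ ($A = \left(-3\right) 63 = -189$)
$Z{\left(N \right)} = 180$ ($Z{\left(N \right)} = 36 \cdot 5 = 180$)
$b = -189$
$K = -107$ ($K = \frac{\left(-189 - 93\right) - 39}{3} = \frac{-282 - 39}{3} = \frac{1}{3} \left(-321\right) = -107$)
$K - Z{\left(t \right)} = -107 - 180 = -287$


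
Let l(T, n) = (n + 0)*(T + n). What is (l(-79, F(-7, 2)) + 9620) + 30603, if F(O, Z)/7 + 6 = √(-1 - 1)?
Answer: 45207 - 1141*I*√2 ≈ 45207.0 - 1613.6*I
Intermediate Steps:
F(O, Z) = -42 + 7*I*√2 (F(O, Z) = -42 + 7*√(-1 - 1) = -42 + 7*√(-2) = -42 + 7*(I*√2) = -42 + 7*I*√2)
l(T, n) = n*(T + n)
(l(-79, F(-7, 2)) + 9620) + 30603 = ((-42 + 7*I*√2)*(-79 + (-42 + 7*I*√2)) + 9620) + 30603 = ((-42 + 7*I*√2)*(-121 + 7*I*√2) + 9620) + 30603 = ((-121 + 7*I*√2)*(-42 + 7*I*√2) + 9620) + 30603 = (9620 + (-121 + 7*I*√2)*(-42 + 7*I*√2)) + 30603 = 40223 + (-121 + 7*I*√2)*(-42 + 7*I*√2)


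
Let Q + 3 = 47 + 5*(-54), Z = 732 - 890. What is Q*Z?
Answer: 35708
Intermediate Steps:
Z = -158
Q = -226 (Q = -3 + (47 + 5*(-54)) = -3 + (47 - 270) = -3 - 223 = -226)
Q*Z = -226*(-158) = 35708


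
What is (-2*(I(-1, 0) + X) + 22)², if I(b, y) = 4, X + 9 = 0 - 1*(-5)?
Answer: 484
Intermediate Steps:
X = -4 (X = -9 + (0 - 1*(-5)) = -9 + (0 + 5) = -9 + 5 = -4)
(-2*(I(-1, 0) + X) + 22)² = (-2*(4 - 4) + 22)² = (-2*0 + 22)² = (0 + 22)² = 22² = 484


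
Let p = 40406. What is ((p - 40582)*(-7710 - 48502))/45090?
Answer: 4946656/22545 ≈ 219.41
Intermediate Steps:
((p - 40582)*(-7710 - 48502))/45090 = ((40406 - 40582)*(-7710 - 48502))/45090 = -176*(-56212)*(1/45090) = 9893312*(1/45090) = 4946656/22545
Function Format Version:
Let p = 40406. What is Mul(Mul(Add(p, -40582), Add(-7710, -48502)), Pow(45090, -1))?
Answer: Rational(4946656, 22545) ≈ 219.41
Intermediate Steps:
Mul(Mul(Add(p, -40582), Add(-7710, -48502)), Pow(45090, -1)) = Mul(Mul(Add(40406, -40582), Add(-7710, -48502)), Pow(45090, -1)) = Mul(Mul(-176, -56212), Rational(1, 45090)) = Mul(9893312, Rational(1, 45090)) = Rational(4946656, 22545)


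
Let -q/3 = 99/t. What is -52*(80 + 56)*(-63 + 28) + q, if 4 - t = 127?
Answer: 10148419/41 ≈ 2.4752e+5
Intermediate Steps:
t = -123 (t = 4 - 1*127 = 4 - 127 = -123)
q = 99/41 (q = -297/(-123) = -297*(-1)/123 = -3*(-33/41) = 99/41 ≈ 2.4146)
-52*(80 + 56)*(-63 + 28) + q = -52*(80 + 56)*(-63 + 28) + 99/41 = -7072*(-35) + 99/41 = -52*(-4760) + 99/41 = 247520 + 99/41 = 10148419/41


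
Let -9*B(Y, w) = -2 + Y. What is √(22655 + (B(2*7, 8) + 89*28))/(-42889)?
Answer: -√226311/128667 ≈ -0.0036973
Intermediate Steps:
B(Y, w) = 2/9 - Y/9 (B(Y, w) = -(-2 + Y)/9 = 2/9 - Y/9)
√(22655 + (B(2*7, 8) + 89*28))/(-42889) = √(22655 + ((2/9 - 2*7/9) + 89*28))/(-42889) = √(22655 + ((2/9 - ⅑*14) + 2492))*(-1/42889) = √(22655 + ((2/9 - 14/9) + 2492))*(-1/42889) = √(22655 + (-4/3 + 2492))*(-1/42889) = √(22655 + 7472/3)*(-1/42889) = √(75437/3)*(-1/42889) = (√226311/3)*(-1/42889) = -√226311/128667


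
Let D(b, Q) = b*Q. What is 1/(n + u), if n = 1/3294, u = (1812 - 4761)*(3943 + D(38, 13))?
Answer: -3294/43101044621 ≈ -7.6425e-8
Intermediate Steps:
D(b, Q) = Q*b
u = -13084713 (u = (1812 - 4761)*(3943 + 13*38) = -2949*(3943 + 494) = -2949*4437 = -13084713)
n = 1/3294 ≈ 0.00030358
1/(n + u) = 1/(1/3294 - 13084713) = 1/(-43101044621/3294) = -3294/43101044621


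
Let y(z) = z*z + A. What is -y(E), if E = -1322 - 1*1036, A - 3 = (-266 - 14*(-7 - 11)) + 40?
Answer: -5560193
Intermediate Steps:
A = 29 (A = 3 + ((-266 - 14*(-7 - 11)) + 40) = 3 + ((-266 - 14*(-18)) + 40) = 3 + ((-266 + 252) + 40) = 3 + (-14 + 40) = 3 + 26 = 29)
E = -2358 (E = -1322 - 1036 = -2358)
y(z) = 29 + z**2 (y(z) = z*z + 29 = z**2 + 29 = 29 + z**2)
-y(E) = -(29 + (-2358)**2) = -(29 + 5560164) = -1*5560193 = -5560193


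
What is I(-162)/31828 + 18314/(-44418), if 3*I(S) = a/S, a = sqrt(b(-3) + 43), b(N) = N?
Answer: -9157/22209 - sqrt(10)/7734204 ≈ -0.41231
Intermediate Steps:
a = 2*sqrt(10) (a = sqrt(-3 + 43) = sqrt(40) = 2*sqrt(10) ≈ 6.3246)
I(S) = 2*sqrt(10)/(3*S) (I(S) = ((2*sqrt(10))/S)/3 = (2*sqrt(10)/S)/3 = 2*sqrt(10)/(3*S))
I(-162)/31828 + 18314/(-44418) = ((2/3)*sqrt(10)/(-162))/31828 + 18314/(-44418) = ((2/3)*sqrt(10)*(-1/162))*(1/31828) + 18314*(-1/44418) = -sqrt(10)/243*(1/31828) - 9157/22209 = -sqrt(10)/7734204 - 9157/22209 = -9157/22209 - sqrt(10)/7734204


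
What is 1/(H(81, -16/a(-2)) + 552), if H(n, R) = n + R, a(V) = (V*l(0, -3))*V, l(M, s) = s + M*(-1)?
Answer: 3/1903 ≈ 0.0015765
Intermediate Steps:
l(M, s) = s - M
a(V) = -3*V² (a(V) = (V*(-3 - 1*0))*V = (V*(-3 + 0))*V = (V*(-3))*V = (-3*V)*V = -3*V²)
H(n, R) = R + n
1/(H(81, -16/a(-2)) + 552) = 1/((-16/((-3*(-2)²)) + 81) + 552) = 1/((-16/((-3*4)) + 81) + 552) = 1/((-16/(-12) + 81) + 552) = 1/((-16*(-1/12) + 81) + 552) = 1/((4/3 + 81) + 552) = 1/(247/3 + 552) = 1/(1903/3) = 3/1903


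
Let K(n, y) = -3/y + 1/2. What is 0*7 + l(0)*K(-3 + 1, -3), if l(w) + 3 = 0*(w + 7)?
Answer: -9/2 ≈ -4.5000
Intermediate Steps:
l(w) = -3 (l(w) = -3 + 0*(w + 7) = -3 + 0*(7 + w) = -3 + 0 = -3)
K(n, y) = 1/2 - 3/y (K(n, y) = -3/y + 1*(1/2) = -3/y + 1/2 = 1/2 - 3/y)
0*7 + l(0)*K(-3 + 1, -3) = 0*7 - 3*(-6 - 3)/(2*(-3)) = 0 - 3*(-1)*(-9)/(2*3) = 0 - 3*3/2 = 0 - 9/2 = -9/2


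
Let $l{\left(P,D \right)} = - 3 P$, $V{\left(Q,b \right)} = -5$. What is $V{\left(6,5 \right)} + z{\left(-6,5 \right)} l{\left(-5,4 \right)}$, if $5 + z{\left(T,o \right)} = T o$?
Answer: $-530$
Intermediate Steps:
$z{\left(T,o \right)} = -5 + T o$
$V{\left(6,5 \right)} + z{\left(-6,5 \right)} l{\left(-5,4 \right)} = -5 + \left(-5 - 30\right) \left(\left(-3\right) \left(-5\right)\right) = -5 + \left(-5 - 30\right) 15 = -5 - 525 = -530$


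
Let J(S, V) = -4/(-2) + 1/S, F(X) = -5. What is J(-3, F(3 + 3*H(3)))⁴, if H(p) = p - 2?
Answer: 625/81 ≈ 7.7160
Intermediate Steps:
H(p) = -2 + p
J(S, V) = 2 + 1/S (J(S, V) = -4*(-½) + 1/S = 2 + 1/S)
J(-3, F(3 + 3*H(3)))⁴ = (2 + 1/(-3))⁴ = (2 - ⅓)⁴ = (5/3)⁴ = 625/81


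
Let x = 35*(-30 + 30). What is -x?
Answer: 0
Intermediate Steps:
x = 0 (x = 35*0 = 0)
-x = -1*0 = 0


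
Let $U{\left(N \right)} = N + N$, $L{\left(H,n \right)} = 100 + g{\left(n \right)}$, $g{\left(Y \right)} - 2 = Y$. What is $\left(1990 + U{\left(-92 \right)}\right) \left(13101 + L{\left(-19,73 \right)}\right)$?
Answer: $23976456$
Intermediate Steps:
$g{\left(Y \right)} = 2 + Y$
$L{\left(H,n \right)} = 102 + n$ ($L{\left(H,n \right)} = 100 + \left(2 + n\right) = 102 + n$)
$U{\left(N \right)} = 2 N$
$\left(1990 + U{\left(-92 \right)}\right) \left(13101 + L{\left(-19,73 \right)}\right) = \left(1990 + 2 \left(-92\right)\right) \left(13101 + \left(102 + 73\right)\right) = \left(1990 - 184\right) \left(13101 + 175\right) = 1806 \cdot 13276 = 23976456$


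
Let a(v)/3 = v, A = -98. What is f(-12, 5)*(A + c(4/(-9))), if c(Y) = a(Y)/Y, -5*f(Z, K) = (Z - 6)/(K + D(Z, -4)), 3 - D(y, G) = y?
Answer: -171/10 ≈ -17.100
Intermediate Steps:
D(y, G) = 3 - y
a(v) = 3*v
f(Z, K) = -(-6 + Z)/(5*(3 + K - Z)) (f(Z, K) = -(Z - 6)/(5*(K + (3 - Z))) = -(-6 + Z)/(5*(3 + K - Z)))
c(Y) = 3 (c(Y) = (3*Y)/Y = 3)
f(-12, 5)*(A + c(4/(-9))) = ((6 - 1*(-12))/(5*(3 + 5 - 1*(-12))))*(-98 + 3) = ((6 + 12)/(5*(3 + 5 + 12)))*(-95) = ((1/5)*18/20)*(-95) = ((1/5)*(1/20)*18)*(-95) = (9/50)*(-95) = -171/10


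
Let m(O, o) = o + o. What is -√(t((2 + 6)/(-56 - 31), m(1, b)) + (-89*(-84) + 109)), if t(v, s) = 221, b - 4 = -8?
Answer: -√7806 ≈ -88.352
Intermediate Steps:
b = -4 (b = 4 - 8 = -4)
m(O, o) = 2*o
-√(t((2 + 6)/(-56 - 31), m(1, b)) + (-89*(-84) + 109)) = -√(221 + (-89*(-84) + 109)) = -√(221 + (7476 + 109)) = -√(221 + 7585) = -√7806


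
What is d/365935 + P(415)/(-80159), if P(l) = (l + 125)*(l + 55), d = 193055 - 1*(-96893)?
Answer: -69632361268/29332983665 ≈ -2.3739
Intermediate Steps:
d = 289948 (d = 193055 + 96893 = 289948)
P(l) = (55 + l)*(125 + l) (P(l) = (125 + l)*(55 + l) = (55 + l)*(125 + l))
d/365935 + P(415)/(-80159) = 289948/365935 + (6875 + 415² + 180*415)/(-80159) = 289948*(1/365935) + (6875 + 172225 + 74700)*(-1/80159) = 289948/365935 + 253800*(-1/80159) = 289948/365935 - 253800/80159 = -69632361268/29332983665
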